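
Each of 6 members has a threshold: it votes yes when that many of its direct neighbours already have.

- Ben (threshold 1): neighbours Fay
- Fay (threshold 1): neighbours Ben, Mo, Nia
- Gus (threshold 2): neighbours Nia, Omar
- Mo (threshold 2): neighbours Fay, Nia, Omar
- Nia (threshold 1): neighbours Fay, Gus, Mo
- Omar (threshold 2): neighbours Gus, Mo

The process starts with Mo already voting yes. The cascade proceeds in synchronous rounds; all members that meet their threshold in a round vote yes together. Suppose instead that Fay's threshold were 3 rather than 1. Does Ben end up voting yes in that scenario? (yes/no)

With Fay's threshold at 3:
Round 1 — Mo votes yes (initial).
Round 2 — checking thresholds:
  Fay: 1 of 3 neighbours < 3, holds.
  Nia: 1 of 3 neighbours ≥ 1, votes yes.
  Omar: 1 of 2 neighbours < 2, holds.
Round 3 — no new yes votes; cascade stops.

no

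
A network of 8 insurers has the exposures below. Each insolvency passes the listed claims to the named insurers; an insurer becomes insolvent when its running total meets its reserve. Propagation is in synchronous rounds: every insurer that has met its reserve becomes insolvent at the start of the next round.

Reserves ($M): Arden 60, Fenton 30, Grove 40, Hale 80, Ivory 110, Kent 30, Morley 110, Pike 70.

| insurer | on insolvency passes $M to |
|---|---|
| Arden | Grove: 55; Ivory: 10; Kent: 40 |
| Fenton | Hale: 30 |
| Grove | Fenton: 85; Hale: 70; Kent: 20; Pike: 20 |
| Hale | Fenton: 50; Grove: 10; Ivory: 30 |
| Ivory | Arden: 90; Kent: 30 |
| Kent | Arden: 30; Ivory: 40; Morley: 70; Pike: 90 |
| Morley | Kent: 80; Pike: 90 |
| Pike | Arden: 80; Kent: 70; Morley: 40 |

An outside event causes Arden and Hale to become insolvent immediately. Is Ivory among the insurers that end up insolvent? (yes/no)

Round 1 — Arden, Hale become insolvent (initial).
  Fenton: +50 → 50 ≥ 30
  Grove: +55+10 → 65 ≥ 40
  Ivory: +10+30 → 40 < 110
  Kent: +40 → 40 ≥ 30
Round 2 — Fenton, Grove, Kent become insolvent.
  Ivory: +40 → 80 < 110
  Morley: +70 → 70 < 110
  Pike: +20+90 → 110 ≥ 70
Round 3 — Pike becomes insolvent.
  Morley: +40 → 110 ≥ 110
Round 4 — Morley becomes insolvent.
No further insolvencies.

no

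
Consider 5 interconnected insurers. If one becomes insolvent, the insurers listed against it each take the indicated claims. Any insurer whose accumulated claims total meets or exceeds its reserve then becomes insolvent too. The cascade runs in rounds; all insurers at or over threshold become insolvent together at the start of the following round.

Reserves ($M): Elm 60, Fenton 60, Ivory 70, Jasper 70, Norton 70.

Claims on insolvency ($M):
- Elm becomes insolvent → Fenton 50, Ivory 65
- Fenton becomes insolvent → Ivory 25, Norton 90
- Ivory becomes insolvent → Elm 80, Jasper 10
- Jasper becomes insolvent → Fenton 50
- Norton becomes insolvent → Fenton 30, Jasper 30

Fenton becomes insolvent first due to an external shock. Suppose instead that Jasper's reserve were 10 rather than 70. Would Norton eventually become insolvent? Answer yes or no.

yes

With Jasper's reserve at 10:
Round 1 — Fenton becomes insolvent (initial).
  Ivory: +25 → 25 < 70
  Norton: +90 → 90 ≥ 70
Round 2 — Norton becomes insolvent.
  Jasper: +30 → 30 ≥ 10
Round 3 — Jasper becomes insolvent.
No further insolvencies.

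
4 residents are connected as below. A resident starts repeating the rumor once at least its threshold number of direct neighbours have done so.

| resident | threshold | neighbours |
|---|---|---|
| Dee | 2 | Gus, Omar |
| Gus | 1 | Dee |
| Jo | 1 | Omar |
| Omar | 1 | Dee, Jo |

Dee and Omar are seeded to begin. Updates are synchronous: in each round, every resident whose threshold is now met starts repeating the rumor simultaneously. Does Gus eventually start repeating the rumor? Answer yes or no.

Round 1 — Dee, Omar start repeating the rumor (initial).
Round 2 — checking thresholds:
  Gus: 1 of 1 neighbours ≥ 1, starts repeating the rumor.
  Jo: 1 of 1 neighbours ≥ 1, starts repeating the rumor.
Round 3 — no new spreads; cascade stops.

yes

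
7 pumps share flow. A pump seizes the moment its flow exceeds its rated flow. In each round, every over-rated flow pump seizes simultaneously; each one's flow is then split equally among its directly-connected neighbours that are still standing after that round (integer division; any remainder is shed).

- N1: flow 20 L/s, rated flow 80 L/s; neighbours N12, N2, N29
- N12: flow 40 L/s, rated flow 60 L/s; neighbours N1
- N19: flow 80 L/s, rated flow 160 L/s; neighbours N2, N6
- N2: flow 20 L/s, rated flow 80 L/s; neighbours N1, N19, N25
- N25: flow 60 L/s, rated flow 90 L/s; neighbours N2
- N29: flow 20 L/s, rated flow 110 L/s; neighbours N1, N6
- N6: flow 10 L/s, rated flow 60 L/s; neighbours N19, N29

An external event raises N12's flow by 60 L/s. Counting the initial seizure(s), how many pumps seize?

Round 1 — N12 at 100 > 60. N12 seizes.
  N12 sheds 100 L/s to N1: 100 each.
    N1: 20+100 = 120 > 80
Round 2 — N1 seizes.
  N1 sheds 120 L/s to N2, N29: 60 each.
    N2: 20+60 = 80 ≤ 80
    N29: 20+60 = 80 ≤ 110
No further seizures.

2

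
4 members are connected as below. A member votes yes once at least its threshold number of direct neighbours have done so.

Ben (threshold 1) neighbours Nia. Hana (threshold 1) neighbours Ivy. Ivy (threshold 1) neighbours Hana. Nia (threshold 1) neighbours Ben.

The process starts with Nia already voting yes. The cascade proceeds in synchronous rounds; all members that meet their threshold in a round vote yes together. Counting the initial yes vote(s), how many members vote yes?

2

Round 1 — Nia votes yes (initial).
Round 2 — checking thresholds:
  Ben: 1 of 1 neighbours ≥ 1, votes yes.
Round 3 — no new yes votes; cascade stops.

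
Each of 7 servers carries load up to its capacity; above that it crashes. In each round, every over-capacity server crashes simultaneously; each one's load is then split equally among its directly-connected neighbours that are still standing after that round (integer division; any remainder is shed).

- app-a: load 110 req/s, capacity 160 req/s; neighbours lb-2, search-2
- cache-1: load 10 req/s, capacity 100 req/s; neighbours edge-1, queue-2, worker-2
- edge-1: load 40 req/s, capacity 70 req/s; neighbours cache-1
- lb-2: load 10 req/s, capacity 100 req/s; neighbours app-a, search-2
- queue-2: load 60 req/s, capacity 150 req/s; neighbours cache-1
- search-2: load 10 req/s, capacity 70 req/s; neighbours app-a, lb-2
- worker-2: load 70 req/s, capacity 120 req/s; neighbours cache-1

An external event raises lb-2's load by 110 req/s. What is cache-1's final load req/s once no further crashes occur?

Round 1 — lb-2 at 120 > 100. lb-2 crashes.
  lb-2 sheds 120 req/s to app-a, search-2: 60 each.
    app-a: 110+60 = 170 > 160
    search-2: 10+60 = 70 ≤ 70
Round 2 — app-a crashes.
  app-a sheds 170 req/s to search-2: 170 each.
    search-2: 70+170 = 240 > 70
Round 3 — search-2 crashes.
  search-2 sheds 240 req/s: no online neighbours, lost.
No further crashes.

10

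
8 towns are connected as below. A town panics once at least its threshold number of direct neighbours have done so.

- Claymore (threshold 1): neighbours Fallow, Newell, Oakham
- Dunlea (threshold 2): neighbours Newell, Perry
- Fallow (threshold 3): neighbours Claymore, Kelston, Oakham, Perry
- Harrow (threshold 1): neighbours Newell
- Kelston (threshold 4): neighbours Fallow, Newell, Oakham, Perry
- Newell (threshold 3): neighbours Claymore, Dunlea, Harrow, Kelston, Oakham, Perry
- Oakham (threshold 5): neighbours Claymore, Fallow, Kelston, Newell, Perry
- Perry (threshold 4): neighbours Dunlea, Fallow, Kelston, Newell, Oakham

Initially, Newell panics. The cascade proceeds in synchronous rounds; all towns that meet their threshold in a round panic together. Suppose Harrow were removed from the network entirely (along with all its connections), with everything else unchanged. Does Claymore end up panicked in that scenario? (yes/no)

yes

With Harrow removed:
Round 1 — Newell panics (initial).
Round 2 — checking thresholds:
  Claymore: 1 of 3 neighbours ≥ 1, panics.
  Dunlea: 1 of 2 neighbours < 2, not yet.
  Kelston: 1 of 4 neighbours < 4, not yet.
  Oakham: 1 of 5 neighbours < 5, not yet.
  Perry: 1 of 5 neighbours < 4, not yet.
Round 3 — no new panics; cascade stops.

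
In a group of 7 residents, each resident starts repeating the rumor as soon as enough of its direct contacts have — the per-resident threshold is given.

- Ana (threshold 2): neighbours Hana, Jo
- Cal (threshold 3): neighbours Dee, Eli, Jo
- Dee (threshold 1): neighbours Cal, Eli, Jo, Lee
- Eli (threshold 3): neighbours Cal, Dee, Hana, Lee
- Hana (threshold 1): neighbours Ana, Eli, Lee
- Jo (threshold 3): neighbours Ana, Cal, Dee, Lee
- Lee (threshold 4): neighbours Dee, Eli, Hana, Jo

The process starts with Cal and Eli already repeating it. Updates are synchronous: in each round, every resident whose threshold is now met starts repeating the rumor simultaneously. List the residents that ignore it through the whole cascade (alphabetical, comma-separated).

Round 1 — Cal, Eli start repeating the rumor (initial).
Round 2 — checking thresholds:
  Dee: 2 of 4 neighbours ≥ 1, starts repeating the rumor.
  Hana: 1 of 3 neighbours ≥ 1, starts repeating the rumor.
  Jo: 1 of 4 neighbours < 3, not yet.
  Lee: 1 of 4 neighbours < 4, not yet.
Round 3 — no new spreads; cascade stops.

Ana, Jo, Lee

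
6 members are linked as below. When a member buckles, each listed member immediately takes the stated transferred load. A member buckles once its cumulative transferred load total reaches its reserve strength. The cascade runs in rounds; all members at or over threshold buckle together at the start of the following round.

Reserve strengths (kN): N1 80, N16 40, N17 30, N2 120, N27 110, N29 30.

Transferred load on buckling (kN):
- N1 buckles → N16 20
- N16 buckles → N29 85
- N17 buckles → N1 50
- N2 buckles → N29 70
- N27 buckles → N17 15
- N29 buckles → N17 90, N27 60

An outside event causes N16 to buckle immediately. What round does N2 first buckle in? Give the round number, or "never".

never

Round 1 — N16 buckles (initial).
  N29: +85 → 85 ≥ 30
Round 2 — N29 buckles.
  N17: +90 → 90 ≥ 30
  N27: +60 → 60 < 110
Round 3 — N17 buckles.
  N1: +50 → 50 < 80
No further bucklings.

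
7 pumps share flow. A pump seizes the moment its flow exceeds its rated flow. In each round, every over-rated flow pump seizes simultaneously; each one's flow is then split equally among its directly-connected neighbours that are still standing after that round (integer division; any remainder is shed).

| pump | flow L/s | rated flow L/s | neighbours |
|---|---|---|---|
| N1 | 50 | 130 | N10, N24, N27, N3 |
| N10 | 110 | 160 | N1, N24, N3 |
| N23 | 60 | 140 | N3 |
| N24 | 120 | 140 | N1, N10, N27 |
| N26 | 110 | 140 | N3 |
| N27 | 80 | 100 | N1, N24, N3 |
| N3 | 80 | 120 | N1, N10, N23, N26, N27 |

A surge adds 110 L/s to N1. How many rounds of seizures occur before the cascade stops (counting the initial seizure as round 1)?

Round 1 — N1 at 160 > 130. N1 seizes.
  N1 sheds 160 L/s to N10, N24, N27, N3: 40 each.
    N10: 110+40 = 150 ≤ 160
    N24: 120+40 = 160 > 140
    N27: 80+40 = 120 > 100
    N3: 80+40 = 120 ≤ 120
Round 2 — N24, N27 seize.
  N24 sheds 160 L/s to N10: 160 each.
    N10: 150+160 = 310 > 160
  N27 sheds 120 L/s to N3: 120 each.
    N3: 120+120 = 240 > 120
Round 3 — N10, N3 seize.
  N10 sheds 310 L/s: no online neighbours, lost.
  N3 sheds 240 L/s to N23, N26: 120 each.
    N23: 60+120 = 180 > 140
    N26: 110+120 = 230 > 140
Round 4 — N23, N26 seize.
  N23 sheds 180 L/s: no online neighbours, lost.
  N26 sheds 230 L/s: no online neighbours, lost.
No further seizures.

4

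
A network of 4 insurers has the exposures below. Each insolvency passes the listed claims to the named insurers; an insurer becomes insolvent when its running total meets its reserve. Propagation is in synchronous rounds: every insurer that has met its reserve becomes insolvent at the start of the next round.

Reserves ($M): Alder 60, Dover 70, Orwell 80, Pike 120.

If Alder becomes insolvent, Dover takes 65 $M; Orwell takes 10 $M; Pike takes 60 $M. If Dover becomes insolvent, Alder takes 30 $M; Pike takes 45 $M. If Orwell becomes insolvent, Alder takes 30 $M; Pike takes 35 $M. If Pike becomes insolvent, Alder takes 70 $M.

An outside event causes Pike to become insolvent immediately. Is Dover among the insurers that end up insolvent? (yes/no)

no

Round 1 — Pike becomes insolvent (initial).
  Alder: +70 → 70 ≥ 60
Round 2 — Alder becomes insolvent.
  Dover: +65 → 65 < 70
  Orwell: +10 → 10 < 80
No further insolvencies.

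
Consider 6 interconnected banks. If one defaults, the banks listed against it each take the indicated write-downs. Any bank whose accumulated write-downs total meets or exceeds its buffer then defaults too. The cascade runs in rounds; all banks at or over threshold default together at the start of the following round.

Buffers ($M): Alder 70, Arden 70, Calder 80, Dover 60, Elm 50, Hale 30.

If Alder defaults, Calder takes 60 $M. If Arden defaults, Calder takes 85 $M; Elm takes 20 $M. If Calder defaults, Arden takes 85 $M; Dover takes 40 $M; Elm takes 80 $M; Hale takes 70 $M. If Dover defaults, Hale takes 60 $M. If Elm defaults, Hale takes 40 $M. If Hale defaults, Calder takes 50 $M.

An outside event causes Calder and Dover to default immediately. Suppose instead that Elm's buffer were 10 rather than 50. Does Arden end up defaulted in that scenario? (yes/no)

yes

With Elm's buffer at 10:
Round 1 — Calder, Dover default (initial).
  Arden: +85 → 85 ≥ 70
  Elm: +80 → 80 ≥ 10
  Hale: +70+60 → 130 ≥ 30
Round 2 — Arden, Elm, Hale default.
No further defaults.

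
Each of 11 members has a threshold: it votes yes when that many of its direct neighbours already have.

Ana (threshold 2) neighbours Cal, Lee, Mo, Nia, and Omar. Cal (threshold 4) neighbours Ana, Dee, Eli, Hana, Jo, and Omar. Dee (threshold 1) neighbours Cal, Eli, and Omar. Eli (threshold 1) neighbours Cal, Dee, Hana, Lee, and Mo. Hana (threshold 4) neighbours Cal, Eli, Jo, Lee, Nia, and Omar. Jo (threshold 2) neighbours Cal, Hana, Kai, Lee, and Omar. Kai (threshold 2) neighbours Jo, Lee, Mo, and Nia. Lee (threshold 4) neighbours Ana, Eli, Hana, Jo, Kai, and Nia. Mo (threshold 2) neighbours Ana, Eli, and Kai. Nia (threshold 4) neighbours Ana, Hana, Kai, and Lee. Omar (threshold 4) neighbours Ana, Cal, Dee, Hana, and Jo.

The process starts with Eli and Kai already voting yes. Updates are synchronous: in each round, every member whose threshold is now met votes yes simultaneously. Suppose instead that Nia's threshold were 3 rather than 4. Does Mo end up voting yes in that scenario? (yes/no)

yes

With Nia's threshold at 3:
Round 1 — Eli, Kai vote yes (initial).
Round 2 — checking thresholds:
  Cal: 1 of 6 neighbours < 4, below threshold.
  Dee: 1 of 3 neighbours ≥ 1, votes yes.
  Hana: 1 of 6 neighbours < 4, below threshold.
  Jo: 1 of 5 neighbours < 2, below threshold.
  Lee: 2 of 6 neighbours < 4, below threshold.
  Mo: 2 of 3 neighbours ≥ 2, votes yes.
  Nia: 1 of 4 neighbours < 3, below threshold.
Round 3 — no new yes votes; cascade stops.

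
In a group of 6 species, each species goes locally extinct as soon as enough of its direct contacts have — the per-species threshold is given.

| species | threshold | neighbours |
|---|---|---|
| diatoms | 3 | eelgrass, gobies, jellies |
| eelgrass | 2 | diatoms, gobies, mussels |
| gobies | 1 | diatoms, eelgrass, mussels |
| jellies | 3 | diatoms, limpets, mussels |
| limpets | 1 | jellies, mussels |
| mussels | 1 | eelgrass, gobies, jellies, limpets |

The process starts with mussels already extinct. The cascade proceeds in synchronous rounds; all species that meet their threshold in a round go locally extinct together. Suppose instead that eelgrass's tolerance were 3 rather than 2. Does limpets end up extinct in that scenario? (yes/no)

yes

With eelgrass's tolerance at 3:
Round 1 — mussels goes locally extinct (initial).
Round 2 — checking thresholds:
  eelgrass: 1 of 3 neighbours < 3, below threshold.
  gobies: 1 of 3 neighbours ≥ 1, goes locally extinct.
  jellies: 1 of 3 neighbours < 3, below threshold.
  limpets: 1 of 2 neighbours ≥ 1, goes locally extinct.
Round 3 — no new extinctions; cascade stops.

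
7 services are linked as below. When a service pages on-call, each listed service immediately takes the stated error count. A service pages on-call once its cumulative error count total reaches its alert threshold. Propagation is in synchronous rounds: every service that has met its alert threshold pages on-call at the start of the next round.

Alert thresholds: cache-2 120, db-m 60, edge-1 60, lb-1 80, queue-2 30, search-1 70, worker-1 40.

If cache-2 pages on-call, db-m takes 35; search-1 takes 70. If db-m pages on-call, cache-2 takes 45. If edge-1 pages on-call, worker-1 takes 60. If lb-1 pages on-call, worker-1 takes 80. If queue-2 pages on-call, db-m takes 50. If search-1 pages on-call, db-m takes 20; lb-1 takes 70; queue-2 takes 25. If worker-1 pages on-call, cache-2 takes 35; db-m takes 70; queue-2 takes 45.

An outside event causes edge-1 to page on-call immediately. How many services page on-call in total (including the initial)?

4

Round 1 — edge-1 pages on-call (initial).
  worker-1: +60 → 60 ≥ 40
Round 2 — worker-1 pages on-call.
  cache-2: +35 → 35 < 120
  db-m: +70 → 70 ≥ 60
  queue-2: +45 → 45 ≥ 30
Round 3 — db-m, queue-2 page on-call.
  cache-2: +45 → 80 < 120
No further pages.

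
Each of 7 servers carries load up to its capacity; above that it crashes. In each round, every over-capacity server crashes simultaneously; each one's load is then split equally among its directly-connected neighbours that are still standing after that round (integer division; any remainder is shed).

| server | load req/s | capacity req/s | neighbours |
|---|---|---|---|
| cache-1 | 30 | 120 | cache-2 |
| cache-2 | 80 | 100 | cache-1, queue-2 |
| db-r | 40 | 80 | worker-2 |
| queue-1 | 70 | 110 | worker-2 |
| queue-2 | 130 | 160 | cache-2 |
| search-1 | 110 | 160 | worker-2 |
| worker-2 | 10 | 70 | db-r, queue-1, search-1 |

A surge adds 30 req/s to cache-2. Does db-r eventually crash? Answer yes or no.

Round 1 — cache-2 at 110 > 100. cache-2 crashes.
  cache-2 sheds 110 req/s to cache-1, queue-2: 55 each.
    cache-1: 30+55 = 85 ≤ 120
    queue-2: 130+55 = 185 > 160
Round 2 — queue-2 crashes.
  queue-2 sheds 185 req/s: no online neighbours, lost.
No further crashes.

no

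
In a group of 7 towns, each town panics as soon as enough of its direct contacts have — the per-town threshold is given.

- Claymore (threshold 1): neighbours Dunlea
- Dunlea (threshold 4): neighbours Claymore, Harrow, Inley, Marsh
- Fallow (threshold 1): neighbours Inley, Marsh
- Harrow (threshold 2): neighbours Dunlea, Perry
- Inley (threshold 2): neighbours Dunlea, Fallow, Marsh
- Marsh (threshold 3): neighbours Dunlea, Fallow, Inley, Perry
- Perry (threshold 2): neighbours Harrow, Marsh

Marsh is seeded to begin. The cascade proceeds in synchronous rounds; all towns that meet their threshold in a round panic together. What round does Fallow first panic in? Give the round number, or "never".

2

Round 1 — Marsh panics (initial).
Round 2 — checking thresholds:
  Dunlea: 1 of 4 neighbours < 4, below threshold.
  Fallow: 1 of 2 neighbours ≥ 1, panics.
  Inley: 1 of 3 neighbours < 2, below threshold.
  Perry: 1 of 2 neighbours < 2, below threshold.
Round 3 — checking thresholds:
  Dunlea: 1 of 4 neighbours < 4, below threshold.
  Inley: 2 of 3 neighbours ≥ 2, panics.
  Perry: 1 of 2 neighbours < 2, below threshold.
Round 4 — no new panics; cascade stops.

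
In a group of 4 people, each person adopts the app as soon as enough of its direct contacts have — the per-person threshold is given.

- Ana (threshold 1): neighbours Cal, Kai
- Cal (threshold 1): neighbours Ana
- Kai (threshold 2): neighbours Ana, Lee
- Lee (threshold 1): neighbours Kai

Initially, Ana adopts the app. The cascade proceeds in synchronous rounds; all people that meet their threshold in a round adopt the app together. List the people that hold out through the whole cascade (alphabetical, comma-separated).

Round 1 — Ana adopts the app (initial).
Round 2 — checking thresholds:
  Cal: 1 of 1 neighbours ≥ 1, adopts the app.
  Kai: 1 of 2 neighbours < 2, not yet.
Round 3 — no new adoptions; cascade stops.

Kai, Lee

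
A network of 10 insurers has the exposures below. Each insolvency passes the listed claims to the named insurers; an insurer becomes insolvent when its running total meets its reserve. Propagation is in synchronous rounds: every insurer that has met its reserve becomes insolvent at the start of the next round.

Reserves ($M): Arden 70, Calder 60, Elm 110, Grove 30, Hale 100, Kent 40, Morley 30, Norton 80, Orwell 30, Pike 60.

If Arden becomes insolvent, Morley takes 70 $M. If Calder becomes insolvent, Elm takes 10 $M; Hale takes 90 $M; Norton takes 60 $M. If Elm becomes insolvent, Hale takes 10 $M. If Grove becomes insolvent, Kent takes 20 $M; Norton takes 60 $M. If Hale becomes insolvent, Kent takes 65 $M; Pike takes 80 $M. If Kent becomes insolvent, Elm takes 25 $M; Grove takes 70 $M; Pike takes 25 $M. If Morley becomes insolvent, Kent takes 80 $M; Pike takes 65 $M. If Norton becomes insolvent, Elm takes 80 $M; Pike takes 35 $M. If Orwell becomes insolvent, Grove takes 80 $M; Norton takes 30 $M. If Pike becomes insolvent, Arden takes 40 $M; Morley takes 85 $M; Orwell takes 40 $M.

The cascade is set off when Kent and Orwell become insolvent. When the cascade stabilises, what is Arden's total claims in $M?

Round 1 — Kent, Orwell become insolvent (initial).
  Elm: +25 → 25 < 110
  Grove: +70+80 → 150 ≥ 30
  Norton: +30 → 30 < 80
  Pike: +25 → 25 < 60
Round 2 — Grove becomes insolvent.
  Norton: +60 → 90 ≥ 80
Round 3 — Norton becomes insolvent.
  Elm: +80 → 105 < 110
  Pike: +35 → 60 ≥ 60
Round 4 — Pike becomes insolvent.
  Arden: +40 → 40 < 70
  Morley: +85 → 85 ≥ 30
Round 5 — Morley becomes insolvent.
No further insolvencies.

40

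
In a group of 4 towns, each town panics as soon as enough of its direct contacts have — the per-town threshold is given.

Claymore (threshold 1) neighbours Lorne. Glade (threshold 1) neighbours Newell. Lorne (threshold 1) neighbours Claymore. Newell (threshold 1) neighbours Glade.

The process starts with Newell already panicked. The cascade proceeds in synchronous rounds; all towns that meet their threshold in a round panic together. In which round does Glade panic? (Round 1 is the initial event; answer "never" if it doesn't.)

Round 1 — Newell panics (initial).
Round 2 — checking thresholds:
  Glade: 1 of 1 neighbours ≥ 1, panics.
Round 3 — no new panics; cascade stops.

2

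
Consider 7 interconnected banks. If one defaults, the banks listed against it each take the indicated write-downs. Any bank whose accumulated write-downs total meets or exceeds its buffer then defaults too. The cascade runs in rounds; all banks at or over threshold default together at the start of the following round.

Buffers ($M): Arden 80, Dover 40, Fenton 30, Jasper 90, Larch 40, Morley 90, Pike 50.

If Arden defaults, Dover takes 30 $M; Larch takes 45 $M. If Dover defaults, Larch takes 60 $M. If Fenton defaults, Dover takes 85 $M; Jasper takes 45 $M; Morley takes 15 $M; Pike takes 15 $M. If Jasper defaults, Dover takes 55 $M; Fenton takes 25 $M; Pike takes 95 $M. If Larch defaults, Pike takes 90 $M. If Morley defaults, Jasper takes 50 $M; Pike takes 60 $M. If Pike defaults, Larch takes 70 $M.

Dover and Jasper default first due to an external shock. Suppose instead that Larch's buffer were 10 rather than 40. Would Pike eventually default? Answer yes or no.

yes

With Larch's buffer at 10:
Round 1 — Dover, Jasper default (initial).
  Fenton: +25 → 25 < 30
  Larch: +60 → 60 ≥ 10
  Pike: +95 → 95 ≥ 50
Round 2 — Larch, Pike default.
No further defaults.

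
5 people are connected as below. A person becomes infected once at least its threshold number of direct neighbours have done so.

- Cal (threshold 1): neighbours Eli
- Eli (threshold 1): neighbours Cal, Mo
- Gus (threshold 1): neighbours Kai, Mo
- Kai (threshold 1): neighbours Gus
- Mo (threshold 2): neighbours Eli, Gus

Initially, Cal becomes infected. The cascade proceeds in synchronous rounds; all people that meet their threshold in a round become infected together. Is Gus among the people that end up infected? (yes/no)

no

Round 1 — Cal becomes infected (initial).
Round 2 — checking thresholds:
  Eli: 1 of 2 neighbours ≥ 1, becomes infected.
Round 3 — no new infections; cascade stops.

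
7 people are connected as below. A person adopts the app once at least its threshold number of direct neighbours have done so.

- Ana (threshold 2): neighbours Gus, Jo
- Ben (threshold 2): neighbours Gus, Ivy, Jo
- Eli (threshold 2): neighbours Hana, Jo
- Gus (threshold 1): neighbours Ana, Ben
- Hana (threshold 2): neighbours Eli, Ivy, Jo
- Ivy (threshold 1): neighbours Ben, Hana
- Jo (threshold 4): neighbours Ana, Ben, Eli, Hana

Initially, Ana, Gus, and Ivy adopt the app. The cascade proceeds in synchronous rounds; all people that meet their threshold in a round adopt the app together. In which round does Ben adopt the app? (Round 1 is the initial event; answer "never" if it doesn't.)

Round 1 — Ana, Gus, Ivy adopt the app (initial).
Round 2 — checking thresholds:
  Ben: 2 of 3 neighbours ≥ 2, adopts the app.
  Hana: 1 of 3 neighbours < 2, below threshold.
  Jo: 1 of 4 neighbours < 4, below threshold.
Round 3 — no new adoptions; cascade stops.

2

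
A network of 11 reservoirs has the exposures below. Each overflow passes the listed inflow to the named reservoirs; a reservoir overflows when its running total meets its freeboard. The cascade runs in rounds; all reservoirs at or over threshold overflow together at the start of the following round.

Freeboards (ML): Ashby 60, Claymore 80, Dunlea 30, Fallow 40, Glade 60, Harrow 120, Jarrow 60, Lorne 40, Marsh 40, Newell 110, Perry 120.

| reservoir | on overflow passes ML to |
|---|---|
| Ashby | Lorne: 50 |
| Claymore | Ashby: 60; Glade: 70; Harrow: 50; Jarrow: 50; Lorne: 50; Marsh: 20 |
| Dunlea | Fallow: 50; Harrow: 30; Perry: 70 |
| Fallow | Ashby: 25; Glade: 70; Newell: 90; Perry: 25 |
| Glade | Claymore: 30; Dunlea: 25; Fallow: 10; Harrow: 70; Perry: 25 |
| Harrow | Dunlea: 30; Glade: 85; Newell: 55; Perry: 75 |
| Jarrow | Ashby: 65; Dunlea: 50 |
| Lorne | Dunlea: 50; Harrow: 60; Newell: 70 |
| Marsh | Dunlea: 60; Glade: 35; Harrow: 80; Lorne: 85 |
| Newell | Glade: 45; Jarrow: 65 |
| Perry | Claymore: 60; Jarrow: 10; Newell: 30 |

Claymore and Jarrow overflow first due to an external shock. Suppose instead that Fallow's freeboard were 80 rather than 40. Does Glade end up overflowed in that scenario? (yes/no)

yes

With Fallow's freeboard at 80:
Round 1 — Claymore, Jarrow overflow (initial).
  Ashby: +60+65 → 125 ≥ 60
  Dunlea: +50 → 50 ≥ 30
  Glade: +70 → 70 ≥ 60
  Harrow: +50 → 50 < 120
  Lorne: +50 → 50 ≥ 40
  Marsh: +20 → 20 < 40
Round 2 — Ashby, Dunlea, Glade, Lorne overflow.
  Fallow: +50+10 → 60 < 80
  Harrow: +30+70+60 → 210 ≥ 120
  Newell: +70 → 70 < 110
  Perry: +70+25 → 95 < 120
Round 3 — Harrow overflows.
  Newell: +55 → 125 ≥ 110
  Perry: +75 → 170 ≥ 120
Round 4 — Newell, Perry overflow.
No further overflows.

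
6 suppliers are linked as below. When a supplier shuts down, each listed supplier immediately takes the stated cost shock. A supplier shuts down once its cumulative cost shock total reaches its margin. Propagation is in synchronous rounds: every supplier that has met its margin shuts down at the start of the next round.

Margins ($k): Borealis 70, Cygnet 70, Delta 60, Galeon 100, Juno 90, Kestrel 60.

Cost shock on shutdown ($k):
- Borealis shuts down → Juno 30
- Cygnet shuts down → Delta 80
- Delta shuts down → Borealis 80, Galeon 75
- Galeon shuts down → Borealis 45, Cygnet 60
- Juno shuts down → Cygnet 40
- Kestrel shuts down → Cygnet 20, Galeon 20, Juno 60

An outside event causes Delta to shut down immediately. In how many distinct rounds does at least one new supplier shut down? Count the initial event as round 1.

Round 1 — Delta shuts down (initial).
  Borealis: +80 → 80 ≥ 70
  Galeon: +75 → 75 < 100
Round 2 — Borealis shuts down.
  Juno: +30 → 30 < 90
No further shutdowns.

2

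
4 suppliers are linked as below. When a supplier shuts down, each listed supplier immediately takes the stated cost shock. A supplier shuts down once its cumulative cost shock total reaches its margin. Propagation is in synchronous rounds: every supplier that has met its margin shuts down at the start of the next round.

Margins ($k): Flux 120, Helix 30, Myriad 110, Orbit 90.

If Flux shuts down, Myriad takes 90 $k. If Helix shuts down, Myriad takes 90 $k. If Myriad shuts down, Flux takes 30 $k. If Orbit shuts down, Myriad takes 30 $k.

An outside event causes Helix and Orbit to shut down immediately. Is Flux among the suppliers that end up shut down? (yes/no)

no

Round 1 — Helix, Orbit shut down (initial).
  Myriad: +90+30 → 120 ≥ 110
Round 2 — Myriad shuts down.
  Flux: +30 → 30 < 120
No further shutdowns.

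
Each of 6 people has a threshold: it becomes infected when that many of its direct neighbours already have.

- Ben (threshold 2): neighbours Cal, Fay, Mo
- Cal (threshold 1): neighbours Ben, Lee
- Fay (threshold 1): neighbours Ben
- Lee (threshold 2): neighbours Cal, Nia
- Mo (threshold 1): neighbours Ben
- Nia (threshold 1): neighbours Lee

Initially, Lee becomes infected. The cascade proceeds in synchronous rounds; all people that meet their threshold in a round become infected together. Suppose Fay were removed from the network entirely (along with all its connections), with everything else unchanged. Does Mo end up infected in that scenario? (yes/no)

no

With Fay removed:
Round 1 — Lee becomes infected (initial).
Round 2 — checking thresholds:
  Cal: 1 of 2 neighbours ≥ 1, becomes infected.
  Nia: 1 of 1 neighbours ≥ 1, becomes infected.
Round 3 — no new infections; cascade stops.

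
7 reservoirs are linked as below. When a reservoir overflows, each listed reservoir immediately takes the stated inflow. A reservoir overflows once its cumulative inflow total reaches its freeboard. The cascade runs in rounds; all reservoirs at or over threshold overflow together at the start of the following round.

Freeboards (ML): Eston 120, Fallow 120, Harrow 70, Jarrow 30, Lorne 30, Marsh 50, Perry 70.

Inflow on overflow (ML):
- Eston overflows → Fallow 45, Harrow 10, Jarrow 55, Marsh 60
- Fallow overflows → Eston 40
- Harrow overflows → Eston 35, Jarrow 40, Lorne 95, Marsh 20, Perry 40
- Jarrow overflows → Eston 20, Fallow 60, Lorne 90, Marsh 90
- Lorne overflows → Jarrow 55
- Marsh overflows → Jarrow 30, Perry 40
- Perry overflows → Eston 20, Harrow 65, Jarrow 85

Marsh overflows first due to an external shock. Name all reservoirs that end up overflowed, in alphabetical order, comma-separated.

Jarrow, Lorne, Marsh

Round 1 — Marsh overflows (initial).
  Jarrow: +30 → 30 ≥ 30
  Perry: +40 → 40 < 70
Round 2 — Jarrow overflows.
  Eston: +20 → 20 < 120
  Fallow: +60 → 60 < 120
  Lorne: +90 → 90 ≥ 30
Round 3 — Lorne overflows.
No further overflows.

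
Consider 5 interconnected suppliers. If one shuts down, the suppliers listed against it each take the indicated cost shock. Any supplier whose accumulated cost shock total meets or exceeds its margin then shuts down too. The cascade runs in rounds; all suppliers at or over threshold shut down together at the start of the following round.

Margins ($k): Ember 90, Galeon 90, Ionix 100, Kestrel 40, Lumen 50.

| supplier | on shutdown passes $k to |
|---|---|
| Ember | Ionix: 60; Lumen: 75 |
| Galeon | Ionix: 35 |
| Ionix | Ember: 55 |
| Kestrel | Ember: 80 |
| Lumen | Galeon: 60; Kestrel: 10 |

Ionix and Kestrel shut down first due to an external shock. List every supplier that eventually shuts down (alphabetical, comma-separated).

Ember, Ionix, Kestrel, Lumen

Round 1 — Ionix, Kestrel shut down (initial).
  Ember: +55+80 → 135 ≥ 90
Round 2 — Ember shuts down.
  Lumen: +75 → 75 ≥ 50
Round 3 — Lumen shuts down.
  Galeon: +60 → 60 < 90
No further shutdowns.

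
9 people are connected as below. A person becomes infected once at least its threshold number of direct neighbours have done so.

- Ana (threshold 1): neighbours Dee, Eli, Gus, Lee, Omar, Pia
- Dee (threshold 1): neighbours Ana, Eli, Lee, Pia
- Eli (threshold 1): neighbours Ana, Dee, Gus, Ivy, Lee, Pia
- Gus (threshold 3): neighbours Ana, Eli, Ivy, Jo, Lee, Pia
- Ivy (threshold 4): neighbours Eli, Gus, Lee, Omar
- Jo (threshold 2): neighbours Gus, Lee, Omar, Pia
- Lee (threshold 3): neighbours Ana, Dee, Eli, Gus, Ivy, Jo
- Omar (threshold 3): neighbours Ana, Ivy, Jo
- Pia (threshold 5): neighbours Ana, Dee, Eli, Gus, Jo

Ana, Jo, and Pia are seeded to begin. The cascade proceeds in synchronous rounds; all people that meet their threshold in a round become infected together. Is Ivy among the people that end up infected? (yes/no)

Round 1 — Ana, Jo, Pia become infected (initial).
Round 2 — checking thresholds:
  Dee: 2 of 4 neighbours ≥ 1, becomes infected.
  Eli: 2 of 6 neighbours ≥ 1, becomes infected.
  Gus: 3 of 6 neighbours ≥ 3, becomes infected.
  Lee: 2 of 6 neighbours < 3, not yet.
  Omar: 2 of 3 neighbours < 3, not yet.
Round 3 — checking thresholds:
  Ivy: 2 of 4 neighbours < 4, not yet.
  Lee: 5 of 6 neighbours ≥ 3, becomes infected.
  Omar: 2 of 3 neighbours < 3, not yet.
Round 4 — no new infections; cascade stops.

no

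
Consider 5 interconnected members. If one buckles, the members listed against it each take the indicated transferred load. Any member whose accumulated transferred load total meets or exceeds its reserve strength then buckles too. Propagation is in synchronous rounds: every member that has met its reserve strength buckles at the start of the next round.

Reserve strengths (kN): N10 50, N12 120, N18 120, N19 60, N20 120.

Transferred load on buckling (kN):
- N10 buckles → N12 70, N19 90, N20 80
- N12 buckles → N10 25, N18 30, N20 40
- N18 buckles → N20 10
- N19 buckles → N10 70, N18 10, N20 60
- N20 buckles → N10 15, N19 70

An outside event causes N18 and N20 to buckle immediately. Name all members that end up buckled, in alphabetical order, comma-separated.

Round 1 — N18, N20 buckle (initial).
  N10: +15 → 15 < 50
  N19: +70 → 70 ≥ 60
Round 2 — N19 buckles.
  N10: +70 → 85 ≥ 50
Round 3 — N10 buckles.
  N12: +70 → 70 < 120
No further bucklings.

N10, N18, N19, N20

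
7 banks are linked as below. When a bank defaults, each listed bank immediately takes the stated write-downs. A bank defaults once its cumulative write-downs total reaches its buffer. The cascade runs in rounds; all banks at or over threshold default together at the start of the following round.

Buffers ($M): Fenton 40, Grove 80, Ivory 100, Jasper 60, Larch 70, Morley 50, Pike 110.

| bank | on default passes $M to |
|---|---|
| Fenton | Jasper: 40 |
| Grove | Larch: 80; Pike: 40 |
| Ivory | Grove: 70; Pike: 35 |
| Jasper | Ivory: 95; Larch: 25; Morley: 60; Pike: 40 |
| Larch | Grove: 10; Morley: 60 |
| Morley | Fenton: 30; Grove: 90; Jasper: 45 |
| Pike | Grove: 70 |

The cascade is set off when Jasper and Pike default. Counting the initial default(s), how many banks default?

5

Round 1 — Jasper, Pike default (initial).
  Grove: +70 → 70 < 80
  Ivory: +95 → 95 < 100
  Larch: +25 → 25 < 70
  Morley: +60 → 60 ≥ 50
Round 2 — Morley defaults.
  Fenton: +30 → 30 < 40
  Grove: +90 → 160 ≥ 80
Round 3 — Grove defaults.
  Larch: +80 → 105 ≥ 70
Round 4 — Larch defaults.
No further defaults.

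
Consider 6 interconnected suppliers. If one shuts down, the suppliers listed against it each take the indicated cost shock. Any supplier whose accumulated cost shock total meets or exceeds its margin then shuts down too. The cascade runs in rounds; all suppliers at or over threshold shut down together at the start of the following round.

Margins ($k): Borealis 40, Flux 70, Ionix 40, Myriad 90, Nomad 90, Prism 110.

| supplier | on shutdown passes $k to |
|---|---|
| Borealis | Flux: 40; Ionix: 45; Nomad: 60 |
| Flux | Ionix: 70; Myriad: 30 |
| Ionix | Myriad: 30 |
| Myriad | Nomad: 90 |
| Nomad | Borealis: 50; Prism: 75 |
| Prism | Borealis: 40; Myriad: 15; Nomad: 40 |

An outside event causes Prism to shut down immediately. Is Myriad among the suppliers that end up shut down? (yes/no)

no

Round 1 — Prism shuts down (initial).
  Borealis: +40 → 40 ≥ 40
  Myriad: +15 → 15 < 90
  Nomad: +40 → 40 < 90
Round 2 — Borealis shuts down.
  Flux: +40 → 40 < 70
  Ionix: +45 → 45 ≥ 40
  Nomad: +60 → 100 ≥ 90
Round 3 — Ionix, Nomad shut down.
  Myriad: +30 → 45 < 90
No further shutdowns.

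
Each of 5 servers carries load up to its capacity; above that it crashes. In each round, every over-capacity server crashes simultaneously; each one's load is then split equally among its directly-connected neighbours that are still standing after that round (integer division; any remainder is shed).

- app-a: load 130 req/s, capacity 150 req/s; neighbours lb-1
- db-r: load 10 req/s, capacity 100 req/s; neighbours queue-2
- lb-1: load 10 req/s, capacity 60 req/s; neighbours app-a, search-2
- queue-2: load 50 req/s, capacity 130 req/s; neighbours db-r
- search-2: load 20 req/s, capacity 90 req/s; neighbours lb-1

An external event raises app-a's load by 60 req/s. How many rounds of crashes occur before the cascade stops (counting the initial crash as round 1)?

3

Round 1 — app-a at 190 > 150. app-a crashes.
  app-a sheds 190 req/s to lb-1: 190 each.
    lb-1: 10+190 = 200 > 60
Round 2 — lb-1 crashes.
  lb-1 sheds 200 req/s to search-2: 200 each.
    search-2: 20+200 = 220 > 90
Round 3 — search-2 crashes.
  search-2 sheds 220 req/s: no online neighbours, lost.
No further crashes.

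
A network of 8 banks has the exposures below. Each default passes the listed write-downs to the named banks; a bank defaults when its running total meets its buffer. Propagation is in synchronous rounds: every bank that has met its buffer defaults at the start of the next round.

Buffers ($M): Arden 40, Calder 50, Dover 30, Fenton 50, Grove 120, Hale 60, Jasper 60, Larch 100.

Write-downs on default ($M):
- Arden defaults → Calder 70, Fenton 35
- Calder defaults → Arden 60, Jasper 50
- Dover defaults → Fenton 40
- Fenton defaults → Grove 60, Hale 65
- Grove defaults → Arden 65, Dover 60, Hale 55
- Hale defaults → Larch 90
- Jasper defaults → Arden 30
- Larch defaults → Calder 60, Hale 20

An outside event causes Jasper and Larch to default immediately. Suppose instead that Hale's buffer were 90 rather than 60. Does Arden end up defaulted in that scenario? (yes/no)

With Hale's buffer at 90:
Round 1 — Jasper, Larch default (initial).
  Arden: +30 → 30 < 40
  Calder: +60 → 60 ≥ 50
  Hale: +20 → 20 < 90
Round 2 — Calder defaults.
  Arden: +60 → 90 ≥ 40
Round 3 — Arden defaults.
  Fenton: +35 → 35 < 50
No further defaults.

yes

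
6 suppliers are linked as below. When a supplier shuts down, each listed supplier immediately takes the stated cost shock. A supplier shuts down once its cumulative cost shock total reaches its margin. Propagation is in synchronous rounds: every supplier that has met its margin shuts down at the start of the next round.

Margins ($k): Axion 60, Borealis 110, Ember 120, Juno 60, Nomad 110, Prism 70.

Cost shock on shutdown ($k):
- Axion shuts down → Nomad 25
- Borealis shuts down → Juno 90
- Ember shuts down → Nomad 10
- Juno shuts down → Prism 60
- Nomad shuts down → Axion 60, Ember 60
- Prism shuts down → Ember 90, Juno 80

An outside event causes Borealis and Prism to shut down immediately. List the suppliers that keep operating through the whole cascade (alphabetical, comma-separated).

Round 1 — Borealis, Prism shut down (initial).
  Ember: +90 → 90 < 120
  Juno: +90+80 → 170 ≥ 60
Round 2 — Juno shuts down.
No further shutdowns.

Axion, Ember, Nomad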